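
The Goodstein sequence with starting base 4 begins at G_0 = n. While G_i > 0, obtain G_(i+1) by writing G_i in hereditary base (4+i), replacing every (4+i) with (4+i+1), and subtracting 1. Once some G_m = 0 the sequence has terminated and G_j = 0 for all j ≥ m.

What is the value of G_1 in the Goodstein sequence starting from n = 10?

step 0: 10 = 2·4 + 2; sub 5 for 4: 2·5 + 2; = 12; G_1 = 12−1 = 11
step 1: 11 = 2·5 + 1; sub 6 for 5: 2·6 + 1; = 13; G_2 = 13−1 = 12

11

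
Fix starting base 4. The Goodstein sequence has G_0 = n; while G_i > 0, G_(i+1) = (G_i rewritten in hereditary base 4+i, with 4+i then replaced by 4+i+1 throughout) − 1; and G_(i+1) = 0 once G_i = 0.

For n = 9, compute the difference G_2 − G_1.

G_0=9  [base 4] 2·4 + 1  →[4↦5]→  2·5 + 1 = 11  −1 ⇒ G_1=10
G_1=10  [base 5] 2·5  →[5↦6]→  2·6 = 12  −1 ⇒ G_2=11

1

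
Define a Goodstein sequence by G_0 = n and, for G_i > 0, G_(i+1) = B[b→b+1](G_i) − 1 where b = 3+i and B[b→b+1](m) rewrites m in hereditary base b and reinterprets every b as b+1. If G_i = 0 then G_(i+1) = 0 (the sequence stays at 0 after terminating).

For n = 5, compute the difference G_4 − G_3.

base 3: 5 = 3 + 2; at 4: 4 + 2 = 6; next = 5
base 4: 5 = 4 + 1; at 5: 5 + 1 = 6; next = 5
base 5: 5 = 5; at 6: 6 = 6; next = 5
base 6: 5 = 5; at 7: 5 = 5; next = 4

-1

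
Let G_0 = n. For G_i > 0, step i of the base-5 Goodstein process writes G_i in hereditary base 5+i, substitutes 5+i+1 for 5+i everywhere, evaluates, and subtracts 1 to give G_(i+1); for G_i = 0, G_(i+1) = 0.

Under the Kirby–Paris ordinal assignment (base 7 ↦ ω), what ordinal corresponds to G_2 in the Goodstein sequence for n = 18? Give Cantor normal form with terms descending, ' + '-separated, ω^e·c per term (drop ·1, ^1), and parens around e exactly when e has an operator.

ω·3 + 1

18 —HB5→ 3·5 + 3 —bump→ 3·6 + 3 = 21 —(−1)→ 20
20 —HB6→ 3·6 + 2 —bump→ 3·7 + 2 = 23 —(−1)→ 22
22 —HB7→ 3·7 + 1 —bump→ 3·8 + 1 = 25 —(−1)→ 24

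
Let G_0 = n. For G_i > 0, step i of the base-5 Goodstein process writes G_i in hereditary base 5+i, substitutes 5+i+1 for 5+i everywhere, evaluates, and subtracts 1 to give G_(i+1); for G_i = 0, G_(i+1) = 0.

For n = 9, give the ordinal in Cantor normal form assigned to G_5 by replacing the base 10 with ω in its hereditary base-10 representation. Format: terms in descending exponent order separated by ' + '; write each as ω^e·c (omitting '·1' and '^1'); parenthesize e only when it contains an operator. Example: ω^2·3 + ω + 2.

[0] 9 ≡ 5 + 4 (base 5). Lift 6: 10. −1: 9.
[1] 9 ≡ 6 + 3 (base 6). Lift 7: 10. −1: 9.
[2] 9 ≡ 7 + 2 (base 7). Lift 8: 10. −1: 9.
[3] 9 ≡ 8 + 1 (base 8). Lift 9: 10. −1: 9.
[4] 9 ≡ 9 (base 9). Lift 10: 10. −1: 9.
[5] 9 ≡ 9 (base 10). Lift 11: 9. −1: 8.

9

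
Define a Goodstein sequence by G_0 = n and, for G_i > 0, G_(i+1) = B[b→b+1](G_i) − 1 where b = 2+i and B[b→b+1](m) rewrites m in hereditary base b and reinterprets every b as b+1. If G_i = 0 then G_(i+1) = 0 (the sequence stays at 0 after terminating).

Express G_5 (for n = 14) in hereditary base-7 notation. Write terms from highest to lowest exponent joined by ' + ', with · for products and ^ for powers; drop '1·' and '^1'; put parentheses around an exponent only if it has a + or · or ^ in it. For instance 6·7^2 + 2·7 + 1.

7^(7 + 1) + 5·7^5 + 5·7^4 + 5·7^3 + 5·7^2 + 5·7 + 4

(0) 14|_2 = 2^(2 + 1) + 2^2 + 2 ↦ 3^(3 + 1) + 3^3 + 3|_3 = 111 ⇒ 110
(1) 110|_3 = 3^(3 + 1) + 3^3 + 2 ↦ 4^(4 + 1) + 4^4 + 2|_4 = 1282 ⇒ 1281
(2) 1281|_4 = 4^(4 + 1) + 4^4 + 1 ↦ 5^(5 + 1) + 5^5 + 1|_5 = 18751 ⇒ 18750
(3) 18750|_5 = 5^(5 + 1) + 5^5 ↦ 6^(6 + 1) + 6^6|_6 = 326592 ⇒ 326591
(4) 326591|_6 = 6^(6 + 1) + 5·6^5 + 5·6^4 + 5·6^3 + 5·6^2 + 5·6 + 5 ↦ 7^(7 + 1) + 5·7^5 + 5·7^4 + 5·7^3 + 5·7^2 + 5·7 + 5|_7 = 5862841 ⇒ 5862840
(5) 5862840|_7 = 7^(7 + 1) + 5·7^5 + 5·7^4 + 5·7^3 + 5·7^2 + 5·7 + 4 ↦ 8^(8 + 1) + 5·8^5 + 5·8^4 + 5·8^3 + 5·8^2 + 5·8 + 4|_8 = 134404972 ⇒ 134404971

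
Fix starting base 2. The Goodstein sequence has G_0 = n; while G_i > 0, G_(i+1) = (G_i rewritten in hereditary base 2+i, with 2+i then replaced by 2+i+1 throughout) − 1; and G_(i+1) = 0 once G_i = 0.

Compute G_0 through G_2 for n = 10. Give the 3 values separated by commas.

10, 83, 1025

i=0: 10 = 2^(2 + 1) + 2 (b=2); 2→3: 3^(3 + 1) + 3 = 84; 84−1 = 83
i=1: 83 = 3^(3 + 1) + 2 (b=3); 3→4: 4^(4 + 1) + 2 = 1026; 1026−1 = 1025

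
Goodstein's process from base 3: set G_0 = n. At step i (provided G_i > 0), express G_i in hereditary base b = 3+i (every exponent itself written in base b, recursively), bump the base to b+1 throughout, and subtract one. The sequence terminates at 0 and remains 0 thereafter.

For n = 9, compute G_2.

base 3: 9 = 3^2; at 4: 4^2 = 16; next = 15
base 4: 15 = 3·4 + 3; at 5: 3·5 + 3 = 18; next = 17
base 5: 17 = 3·5 + 2; at 6: 3·6 + 2 = 20; next = 19

17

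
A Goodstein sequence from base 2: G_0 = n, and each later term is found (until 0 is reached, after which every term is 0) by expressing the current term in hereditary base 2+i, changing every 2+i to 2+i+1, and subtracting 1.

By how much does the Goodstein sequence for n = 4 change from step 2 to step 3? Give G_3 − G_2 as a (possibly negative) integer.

19

G_0 = 4. HB_2(4) = 2^2. Bump = 27. G_1 = 26.
G_1 = 26. HB_3(26) = 2·3^2 + 2·3 + 2. Bump = 42. G_2 = 41.
G_2 = 41. HB_4(41) = 2·4^2 + 2·4 + 1. Bump = 61. G_3 = 60.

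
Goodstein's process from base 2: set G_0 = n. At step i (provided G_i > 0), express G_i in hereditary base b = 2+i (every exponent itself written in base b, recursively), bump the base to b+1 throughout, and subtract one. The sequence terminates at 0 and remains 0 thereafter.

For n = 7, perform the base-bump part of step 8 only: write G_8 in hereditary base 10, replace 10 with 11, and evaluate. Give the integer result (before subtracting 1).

150051214

[0] 7 ≡ 2^2 + 2 + 1 (base 2). Lift 3: 31. −1: 30.
[1] 30 ≡ 3^3 + 3 (base 3). Lift 4: 260. −1: 259.
[2] 259 ≡ 4^4 + 3 (base 4). Lift 5: 3128. −1: 3127.
[3] 3127 ≡ 5^5 + 2 (base 5). Lift 6: 46658. −1: 46657.
[4] 46657 ≡ 6^6 + 1 (base 6). Lift 7: 823544. −1: 823543.
[5] 823543 ≡ 7^7 (base 7). Lift 8: 16777216. −1: 16777215.
[6] 16777215 ≡ 7·8^7 + 7·8^6 + 7·8^5 + 7·8^4 + 7·8^3 + 7·8^2 + 7·8 + 7 (base 8). Lift 9: 37665880. −1: 37665879.
[7] 37665879 ≡ 7·9^7 + 7·9^6 + 7·9^5 + 7·9^4 + 7·9^3 + 7·9^2 + 7·9 + 6 (base 9). Lift 10: 77777776. −1: 77777775.
[8] 77777775 ≡ 7·10^7 + 7·10^6 + 7·10^5 + 7·10^4 + 7·10^3 + 7·10^2 + 7·10 + 5 (base 10). Lift 11: 150051214. −1: 150051213.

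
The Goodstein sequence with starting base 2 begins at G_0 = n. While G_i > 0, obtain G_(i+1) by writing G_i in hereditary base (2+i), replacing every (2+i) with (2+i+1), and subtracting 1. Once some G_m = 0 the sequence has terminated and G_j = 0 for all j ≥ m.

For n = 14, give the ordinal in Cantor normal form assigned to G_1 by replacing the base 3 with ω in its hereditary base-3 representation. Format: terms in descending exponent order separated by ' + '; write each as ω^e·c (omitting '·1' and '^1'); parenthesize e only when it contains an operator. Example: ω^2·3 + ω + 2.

G_0=14  [base 2] 2^(2 + 1) + 2^2 + 2  →[2↦3]→  3^(3 + 1) + 3^3 + 3 = 111  −1 ⇒ G_1=110
G_1=110  [base 3] 3^(3 + 1) + 3^3 + 2  →[3↦4]→  4^(4 + 1) + 4^4 + 2 = 1282  −1 ⇒ G_2=1281

ω^(ω + 1) + ω^ω + 2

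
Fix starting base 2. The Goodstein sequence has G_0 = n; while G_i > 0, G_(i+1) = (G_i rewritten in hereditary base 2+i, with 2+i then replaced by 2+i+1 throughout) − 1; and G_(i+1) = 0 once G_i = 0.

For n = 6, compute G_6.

187243

G_0 = 6. HB_2(6) = 2^2 + 2. Bump = 30. G_1 = 29.
G_1 = 29. HB_3(29) = 3^3 + 2. Bump = 258. G_2 = 257.
G_2 = 257. HB_4(257) = 4^4 + 1. Bump = 3126. G_3 = 3125.
G_3 = 3125. HB_5(3125) = 5^5. Bump = 46656. G_4 = 46655.
G_4 = 46655. HB_6(46655) = 5·6^5 + 5·6^4 + 5·6^3 + 5·6^2 + 5·6 + 5. Bump = 98040. G_5 = 98039.
G_5 = 98039. HB_7(98039) = 5·7^5 + 5·7^4 + 5·7^3 + 5·7^2 + 5·7 + 4. Bump = 187244. G_6 = 187243.
G_6 = 187243. HB_8(187243) = 5·8^5 + 5·8^4 + 5·8^3 + 5·8^2 + 5·8 + 3. Bump = 332148. G_7 = 332147.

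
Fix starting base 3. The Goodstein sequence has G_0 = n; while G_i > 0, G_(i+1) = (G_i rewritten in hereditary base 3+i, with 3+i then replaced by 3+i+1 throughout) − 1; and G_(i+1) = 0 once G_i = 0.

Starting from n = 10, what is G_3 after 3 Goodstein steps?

10 —HB3→ 3^2 + 1 —bump→ 4^2 + 1 = 17 —(−1)→ 16
16 —HB4→ 4^2 —bump→ 5^2 = 25 —(−1)→ 24
24 —HB5→ 4·5 + 4 —bump→ 4·6 + 4 = 28 —(−1)→ 27

27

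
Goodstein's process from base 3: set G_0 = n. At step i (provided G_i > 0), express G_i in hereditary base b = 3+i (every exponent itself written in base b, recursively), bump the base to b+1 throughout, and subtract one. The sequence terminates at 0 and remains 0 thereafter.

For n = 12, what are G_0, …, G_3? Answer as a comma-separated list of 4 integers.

i=0: 12 = 3^2 + 3 (b=3); 3→4: 4^2 + 4 = 20; 20−1 = 19
i=1: 19 = 4^2 + 3 (b=4); 4→5: 5^2 + 3 = 28; 28−1 = 27
i=2: 27 = 5^2 + 2 (b=5); 5→6: 6^2 + 2 = 38; 38−1 = 37

12, 19, 27, 37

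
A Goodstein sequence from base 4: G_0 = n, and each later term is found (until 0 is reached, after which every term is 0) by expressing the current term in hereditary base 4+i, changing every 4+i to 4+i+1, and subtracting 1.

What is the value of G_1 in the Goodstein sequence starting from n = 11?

12

i=0: 11 = 2·4 + 3 (b=4); 4→5: 2·5 + 3 = 13; 13−1 = 12
i=1: 12 = 2·5 + 2 (b=5); 5→6: 2·6 + 2 = 14; 14−1 = 13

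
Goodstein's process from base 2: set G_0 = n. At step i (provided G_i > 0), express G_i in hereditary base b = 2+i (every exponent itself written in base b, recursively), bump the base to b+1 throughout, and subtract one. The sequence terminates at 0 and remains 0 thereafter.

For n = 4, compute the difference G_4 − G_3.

[0] 4 ≡ 2^2 (base 2). Lift 3: 27. −1: 26.
[1] 26 ≡ 2·3^2 + 2·3 + 2 (base 3). Lift 4: 42. −1: 41.
[2] 41 ≡ 2·4^2 + 2·4 + 1 (base 4). Lift 5: 61. −1: 60.
[3] 60 ≡ 2·5^2 + 2·5 (base 5). Lift 6: 84. −1: 83.

23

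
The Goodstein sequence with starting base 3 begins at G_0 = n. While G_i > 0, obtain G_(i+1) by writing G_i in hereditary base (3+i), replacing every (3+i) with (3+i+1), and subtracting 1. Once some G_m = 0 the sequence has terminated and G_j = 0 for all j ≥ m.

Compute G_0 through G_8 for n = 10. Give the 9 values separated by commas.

10, 16, 24, 27, 30, 33, 36, 39, 41

[0] 10 ≡ 3^2 + 1 (base 3). Lift 4: 17. −1: 16.
[1] 16 ≡ 4^2 (base 4). Lift 5: 25. −1: 24.
[2] 24 ≡ 4·5 + 4 (base 5). Lift 6: 28. −1: 27.
[3] 27 ≡ 4·6 + 3 (base 6). Lift 7: 31. −1: 30.
[4] 30 ≡ 4·7 + 2 (base 7). Lift 8: 34. −1: 33.
[5] 33 ≡ 4·8 + 1 (base 8). Lift 9: 37. −1: 36.
[6] 36 ≡ 4·9 (base 9). Lift 10: 40. −1: 39.
[7] 39 ≡ 3·10 + 9 (base 10). Lift 11: 42. −1: 41.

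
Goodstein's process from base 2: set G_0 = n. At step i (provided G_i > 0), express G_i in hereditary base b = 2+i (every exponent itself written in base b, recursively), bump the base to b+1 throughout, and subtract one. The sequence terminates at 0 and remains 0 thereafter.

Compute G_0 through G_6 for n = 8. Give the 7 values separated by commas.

(0) 8|_2 = 2^(2 + 1) ↦ 3^(3 + 1)|_3 = 81 ⇒ 80
(1) 80|_3 = 2·3^3 + 2·3^2 + 2·3 + 2 ↦ 2·4^4 + 2·4^2 + 2·4 + 2|_4 = 554 ⇒ 553
(2) 553|_4 = 2·4^4 + 2·4^2 + 2·4 + 1 ↦ 2·5^5 + 2·5^2 + 2·5 + 1|_5 = 6311 ⇒ 6310
(3) 6310|_5 = 2·5^5 + 2·5^2 + 2·5 ↦ 2·6^6 + 2·6^2 + 2·6|_6 = 93396 ⇒ 93395
(4) 93395|_6 = 2·6^6 + 2·6^2 + 6 + 5 ↦ 2·7^7 + 2·7^2 + 7 + 5|_7 = 1647196 ⇒ 1647195
(5) 1647195|_7 = 2·7^7 + 2·7^2 + 7 + 4 ↦ 2·8^8 + 2·8^2 + 8 + 4|_8 = 33554572 ⇒ 33554571

8, 80, 553, 6310, 93395, 1647195, 33554571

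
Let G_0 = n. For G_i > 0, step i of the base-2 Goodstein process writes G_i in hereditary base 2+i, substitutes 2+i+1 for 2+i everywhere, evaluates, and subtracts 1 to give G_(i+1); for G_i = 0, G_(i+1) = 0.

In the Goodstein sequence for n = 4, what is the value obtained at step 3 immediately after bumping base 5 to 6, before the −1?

84

step 0: 4 = 2^2; sub 3 for 2: 3^3; = 27; G_1 = 27−1 = 26
step 1: 26 = 2·3^2 + 2·3 + 2; sub 4 for 3: 2·4^2 + 2·4 + 2; = 42; G_2 = 42−1 = 41
step 2: 41 = 2·4^2 + 2·4 + 1; sub 5 for 4: 2·5^2 + 2·5 + 1; = 61; G_3 = 61−1 = 60
step 3: 60 = 2·5^2 + 2·5; sub 6 for 5: 2·6^2 + 2·6; = 84; G_4 = 84−1 = 83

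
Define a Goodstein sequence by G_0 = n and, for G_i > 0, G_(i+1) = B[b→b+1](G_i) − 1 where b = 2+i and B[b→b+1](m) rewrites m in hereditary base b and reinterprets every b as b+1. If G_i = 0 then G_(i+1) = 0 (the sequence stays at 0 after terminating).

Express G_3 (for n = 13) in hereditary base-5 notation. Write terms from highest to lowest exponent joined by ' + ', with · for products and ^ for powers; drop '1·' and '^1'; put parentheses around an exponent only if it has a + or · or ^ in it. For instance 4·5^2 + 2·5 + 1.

base 2: 13 = 2^(2 + 1) + 2^2 + 1; at 3: 3^(3 + 1) + 3^3 + 1 = 109; next = 108
base 3: 108 = 3^(3 + 1) + 3^3; at 4: 4^(4 + 1) + 4^4 = 1280; next = 1279
base 4: 1279 = 4^(4 + 1) + 3·4^3 + 3·4^2 + 3·4 + 3; at 5: 5^(5 + 1) + 3·5^3 + 3·5^2 + 3·5 + 3 = 16093; next = 16092
base 5: 16092 = 5^(5 + 1) + 3·5^3 + 3·5^2 + 3·5 + 2; at 6: 6^(6 + 1) + 3·6^3 + 3·6^2 + 3·6 + 2 = 280712; next = 280711

5^(5 + 1) + 3·5^3 + 3·5^2 + 3·5 + 2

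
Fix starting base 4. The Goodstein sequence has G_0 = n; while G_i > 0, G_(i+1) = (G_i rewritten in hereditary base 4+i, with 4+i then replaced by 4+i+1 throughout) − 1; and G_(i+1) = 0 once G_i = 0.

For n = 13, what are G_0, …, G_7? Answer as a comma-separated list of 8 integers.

base 4: 13 = 3·4 + 1; at 5: 3·5 + 1 = 16; next = 15
base 5: 15 = 3·5; at 6: 3·6 = 18; next = 17
base 6: 17 = 2·6 + 5; at 7: 2·7 + 5 = 19; next = 18
base 7: 18 = 2·7 + 4; at 8: 2·8 + 4 = 20; next = 19
base 8: 19 = 2·8 + 3; at 9: 2·9 + 3 = 21; next = 20
base 9: 20 = 2·9 + 2; at 10: 2·10 + 2 = 22; next = 21
base 10: 21 = 2·10 + 1; at 11: 2·11 + 1 = 23; next = 22

13, 15, 17, 18, 19, 20, 21, 22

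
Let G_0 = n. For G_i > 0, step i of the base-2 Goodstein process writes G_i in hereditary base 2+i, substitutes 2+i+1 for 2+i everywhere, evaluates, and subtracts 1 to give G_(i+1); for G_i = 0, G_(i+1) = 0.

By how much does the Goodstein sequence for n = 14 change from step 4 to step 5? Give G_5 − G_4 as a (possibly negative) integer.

G_0=14  [base 2] 2^(2 + 1) + 2^2 + 2  →[2↦3]→  3^(3 + 1) + 3^3 + 3 = 111  −1 ⇒ G_1=110
G_1=110  [base 3] 3^(3 + 1) + 3^3 + 2  →[3↦4]→  4^(4 + 1) + 4^4 + 2 = 1282  −1 ⇒ G_2=1281
G_2=1281  [base 4] 4^(4 + 1) + 4^4 + 1  →[4↦5]→  5^(5 + 1) + 5^5 + 1 = 18751  −1 ⇒ G_3=18750
G_3=18750  [base 5] 5^(5 + 1) + 5^5  →[5↦6]→  6^(6 + 1) + 6^6 = 326592  −1 ⇒ G_4=326591
G_4=326591  [base 6] 6^(6 + 1) + 5·6^5 + 5·6^4 + 5·6^3 + 5·6^2 + 5·6 + 5  →[6↦7]→  7^(7 + 1) + 5·7^5 + 5·7^4 + 5·7^3 + 5·7^2 + 5·7 + 5 = 5862841  −1 ⇒ G_5=5862840

5536249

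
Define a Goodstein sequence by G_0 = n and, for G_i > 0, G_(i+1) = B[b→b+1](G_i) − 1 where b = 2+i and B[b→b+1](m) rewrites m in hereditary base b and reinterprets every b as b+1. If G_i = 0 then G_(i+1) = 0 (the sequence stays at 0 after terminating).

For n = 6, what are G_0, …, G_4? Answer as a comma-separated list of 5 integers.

6, 29, 257, 3125, 46655

(0) 6|_2 = 2^2 + 2 ↦ 3^3 + 3|_3 = 30 ⇒ 29
(1) 29|_3 = 3^3 + 2 ↦ 4^4 + 2|_4 = 258 ⇒ 257
(2) 257|_4 = 4^4 + 1 ↦ 5^5 + 1|_5 = 3126 ⇒ 3125
(3) 3125|_5 = 5^5 ↦ 6^6|_6 = 46656 ⇒ 46655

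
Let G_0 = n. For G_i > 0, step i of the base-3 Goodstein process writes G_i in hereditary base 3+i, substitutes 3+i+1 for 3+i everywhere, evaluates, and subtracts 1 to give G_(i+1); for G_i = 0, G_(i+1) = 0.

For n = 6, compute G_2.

7

i=0: 6 = 2·3 (b=3); 3→4: 2·4 = 8; 8−1 = 7
i=1: 7 = 4 + 3 (b=4); 4→5: 5 + 3 = 8; 8−1 = 7
i=2: 7 = 5 + 2 (b=5); 5→6: 6 + 2 = 8; 8−1 = 7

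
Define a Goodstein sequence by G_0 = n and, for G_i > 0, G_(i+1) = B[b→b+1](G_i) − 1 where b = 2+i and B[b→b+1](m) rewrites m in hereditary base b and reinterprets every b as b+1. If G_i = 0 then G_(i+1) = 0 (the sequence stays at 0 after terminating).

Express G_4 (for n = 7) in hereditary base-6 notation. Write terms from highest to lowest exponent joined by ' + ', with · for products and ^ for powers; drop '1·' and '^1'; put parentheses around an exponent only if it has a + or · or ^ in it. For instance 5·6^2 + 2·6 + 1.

6^6 + 1

(0) 7|_2 = 2^2 + 2 + 1 ↦ 3^3 + 3 + 1|_3 = 31 ⇒ 30
(1) 30|_3 = 3^3 + 3 ↦ 4^4 + 4|_4 = 260 ⇒ 259
(2) 259|_4 = 4^4 + 3 ↦ 5^5 + 3|_5 = 3128 ⇒ 3127
(3) 3127|_5 = 5^5 + 2 ↦ 6^6 + 2|_6 = 46658 ⇒ 46657
(4) 46657|_6 = 6^6 + 1 ↦ 7^7 + 1|_7 = 823544 ⇒ 823543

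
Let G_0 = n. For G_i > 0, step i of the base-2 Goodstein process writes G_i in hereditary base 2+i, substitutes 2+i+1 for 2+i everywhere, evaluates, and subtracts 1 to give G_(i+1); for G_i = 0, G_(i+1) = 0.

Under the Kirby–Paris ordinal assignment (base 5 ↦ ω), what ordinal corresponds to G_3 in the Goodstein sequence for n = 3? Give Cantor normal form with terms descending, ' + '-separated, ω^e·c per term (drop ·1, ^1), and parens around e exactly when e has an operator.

3 —HB2→ 2 + 1 —bump→ 3 + 1 = 4 —(−1)→ 3
3 —HB3→ 3 —bump→ 4 = 4 —(−1)→ 3
3 —HB4→ 3 —bump→ 3 = 3 —(−1)→ 2
2 —HB5→ 2 —bump→ 2 = 2 —(−1)→ 1

2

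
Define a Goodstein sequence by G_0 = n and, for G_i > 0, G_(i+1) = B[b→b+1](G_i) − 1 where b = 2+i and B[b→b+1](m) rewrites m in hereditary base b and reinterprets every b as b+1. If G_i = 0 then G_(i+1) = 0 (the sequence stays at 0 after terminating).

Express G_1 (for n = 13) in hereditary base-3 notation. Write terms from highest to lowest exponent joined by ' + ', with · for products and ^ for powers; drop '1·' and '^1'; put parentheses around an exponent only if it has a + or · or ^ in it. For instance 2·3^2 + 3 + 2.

step 0: 13 = 2^(2 + 1) + 2^2 + 1; sub 3 for 2: 3^(3 + 1) + 3^3 + 1; = 109; G_1 = 109−1 = 108
step 1: 108 = 3^(3 + 1) + 3^3; sub 4 for 3: 4^(4 + 1) + 4^4; = 1280; G_2 = 1280−1 = 1279

3^(3 + 1) + 3^3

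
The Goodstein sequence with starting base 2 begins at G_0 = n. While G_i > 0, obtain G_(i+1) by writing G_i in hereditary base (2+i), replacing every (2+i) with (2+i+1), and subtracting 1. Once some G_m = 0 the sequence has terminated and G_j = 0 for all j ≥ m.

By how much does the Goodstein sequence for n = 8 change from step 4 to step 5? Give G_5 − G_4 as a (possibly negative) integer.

1553800

step 0: 8 = 2^(2 + 1); sub 3 for 2: 3^(3 + 1); = 81; G_1 = 81−1 = 80
step 1: 80 = 2·3^3 + 2·3^2 + 2·3 + 2; sub 4 for 3: 2·4^4 + 2·4^2 + 2·4 + 2; = 554; G_2 = 554−1 = 553
step 2: 553 = 2·4^4 + 2·4^2 + 2·4 + 1; sub 5 for 4: 2·5^5 + 2·5^2 + 2·5 + 1; = 6311; G_3 = 6311−1 = 6310
step 3: 6310 = 2·5^5 + 2·5^2 + 2·5; sub 6 for 5: 2·6^6 + 2·6^2 + 2·6; = 93396; G_4 = 93396−1 = 93395
step 4: 93395 = 2·6^6 + 2·6^2 + 6 + 5; sub 7 for 6: 2·7^7 + 2·7^2 + 7 + 5; = 1647196; G_5 = 1647196−1 = 1647195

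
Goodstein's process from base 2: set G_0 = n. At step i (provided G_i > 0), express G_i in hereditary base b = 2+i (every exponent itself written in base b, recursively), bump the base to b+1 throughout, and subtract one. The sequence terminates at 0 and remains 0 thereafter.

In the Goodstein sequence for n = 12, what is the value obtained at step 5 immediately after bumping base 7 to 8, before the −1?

134217868

base 2: 12 = 2^(2 + 1) + 2^2; at 3: 3^(3 + 1) + 3^3 = 108; next = 107
base 3: 107 = 3^(3 + 1) + 2·3^2 + 2·3 + 2; at 4: 4^(4 + 1) + 2·4^2 + 2·4 + 2 = 1066; next = 1065
base 4: 1065 = 4^(4 + 1) + 2·4^2 + 2·4 + 1; at 5: 5^(5 + 1) + 2·5^2 + 2·5 + 1 = 15686; next = 15685
base 5: 15685 = 5^(5 + 1) + 2·5^2 + 2·5; at 6: 6^(6 + 1) + 2·6^2 + 2·6 = 280020; next = 280019
base 6: 280019 = 6^(6 + 1) + 2·6^2 + 6 + 5; at 7: 7^(7 + 1) + 2·7^2 + 7 + 5 = 5764911; next = 5764910
base 7: 5764910 = 7^(7 + 1) + 2·7^2 + 7 + 4; at 8: 8^(8 + 1) + 2·8^2 + 8 + 4 = 134217868; next = 134217867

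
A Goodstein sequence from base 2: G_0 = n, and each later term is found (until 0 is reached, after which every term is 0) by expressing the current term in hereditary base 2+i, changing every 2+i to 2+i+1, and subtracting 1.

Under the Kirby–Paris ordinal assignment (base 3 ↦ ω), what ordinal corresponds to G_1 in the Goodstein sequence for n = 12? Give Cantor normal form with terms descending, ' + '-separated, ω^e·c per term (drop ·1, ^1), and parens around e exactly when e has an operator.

ω^(ω + 1) + ω^2·2 + ω·2 + 2

(0) 12|_2 = 2^(2 + 1) + 2^2 ↦ 3^(3 + 1) + 3^3|_3 = 108 ⇒ 107
(1) 107|_3 = 3^(3 + 1) + 2·3^2 + 2·3 + 2 ↦ 4^(4 + 1) + 2·4^2 + 2·4 + 2|_4 = 1066 ⇒ 1065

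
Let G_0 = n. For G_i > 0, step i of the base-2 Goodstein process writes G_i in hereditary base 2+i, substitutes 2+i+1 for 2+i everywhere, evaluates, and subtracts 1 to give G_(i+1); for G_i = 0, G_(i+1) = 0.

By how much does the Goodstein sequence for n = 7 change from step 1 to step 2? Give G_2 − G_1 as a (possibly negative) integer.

(0) 7|_2 = 2^2 + 2 + 1 ↦ 3^3 + 3 + 1|_3 = 31 ⇒ 30
(1) 30|_3 = 3^3 + 3 ↦ 4^4 + 4|_4 = 260 ⇒ 259

229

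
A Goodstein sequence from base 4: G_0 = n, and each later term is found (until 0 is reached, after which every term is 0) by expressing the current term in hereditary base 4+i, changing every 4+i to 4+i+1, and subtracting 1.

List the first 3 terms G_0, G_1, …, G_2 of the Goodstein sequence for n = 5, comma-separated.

[0] 5 ≡ 4 + 1 (base 4). Lift 5: 6. −1: 5.
[1] 5 ≡ 5 (base 5). Lift 6: 6. −1: 5.

5, 5, 5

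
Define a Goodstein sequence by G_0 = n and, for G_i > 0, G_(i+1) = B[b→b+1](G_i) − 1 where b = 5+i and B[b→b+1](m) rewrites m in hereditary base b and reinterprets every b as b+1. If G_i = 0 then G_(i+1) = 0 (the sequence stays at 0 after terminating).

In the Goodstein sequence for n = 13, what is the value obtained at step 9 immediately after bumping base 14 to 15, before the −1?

G_0=13  [base 5] 2·5 + 3  →[5↦6]→  2·6 + 3 = 15  −1 ⇒ G_1=14
G_1=14  [base 6] 2·6 + 2  →[6↦7]→  2·7 + 2 = 16  −1 ⇒ G_2=15
G_2=15  [base 7] 2·7 + 1  →[7↦8]→  2·8 + 1 = 17  −1 ⇒ G_3=16
G_3=16  [base 8] 2·8  →[8↦9]→  2·9 = 18  −1 ⇒ G_4=17
G_4=17  [base 9] 9 + 8  →[9↦10]→  10 + 8 = 18  −1 ⇒ G_5=17
G_5=17  [base 10] 10 + 7  →[10↦11]→  11 + 7 = 18  −1 ⇒ G_6=17
G_6=17  [base 11] 11 + 6  →[11↦12]→  12 + 6 = 18  −1 ⇒ G_7=17
G_7=17  [base 12] 12 + 5  →[12↦13]→  13 + 5 = 18  −1 ⇒ G_8=17
G_8=17  [base 13] 13 + 4  →[13↦14]→  14 + 4 = 18  −1 ⇒ G_9=17

18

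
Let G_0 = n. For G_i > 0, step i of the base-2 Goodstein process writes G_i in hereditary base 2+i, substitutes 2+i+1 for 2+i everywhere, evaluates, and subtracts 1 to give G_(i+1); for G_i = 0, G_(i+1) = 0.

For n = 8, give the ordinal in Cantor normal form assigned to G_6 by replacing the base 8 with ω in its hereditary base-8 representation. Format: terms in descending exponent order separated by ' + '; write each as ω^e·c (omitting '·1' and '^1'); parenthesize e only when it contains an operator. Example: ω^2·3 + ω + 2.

ω^ω·2 + ω^2·2 + ω + 3

i=0: 8 = 2^(2 + 1) (b=2); 2→3: 3^(3 + 1) = 81; 81−1 = 80
i=1: 80 = 2·3^3 + 2·3^2 + 2·3 + 2 (b=3); 3→4: 2·4^4 + 2·4^2 + 2·4 + 2 = 554; 554−1 = 553
i=2: 553 = 2·4^4 + 2·4^2 + 2·4 + 1 (b=4); 4→5: 2·5^5 + 2·5^2 + 2·5 + 1 = 6311; 6311−1 = 6310
i=3: 6310 = 2·5^5 + 2·5^2 + 2·5 (b=5); 5→6: 2·6^6 + 2·6^2 + 2·6 = 93396; 93396−1 = 93395
i=4: 93395 = 2·6^6 + 2·6^2 + 6 + 5 (b=6); 6→7: 2·7^7 + 2·7^2 + 7 + 5 = 1647196; 1647196−1 = 1647195
i=5: 1647195 = 2·7^7 + 2·7^2 + 7 + 4 (b=7); 7→8: 2·8^8 + 2·8^2 + 8 + 4 = 33554572; 33554572−1 = 33554571
i=6: 33554571 = 2·8^8 + 2·8^2 + 8 + 3 (b=8); 8→9: 2·9^9 + 2·9^2 + 9 + 3 = 774841152; 774841152−1 = 774841151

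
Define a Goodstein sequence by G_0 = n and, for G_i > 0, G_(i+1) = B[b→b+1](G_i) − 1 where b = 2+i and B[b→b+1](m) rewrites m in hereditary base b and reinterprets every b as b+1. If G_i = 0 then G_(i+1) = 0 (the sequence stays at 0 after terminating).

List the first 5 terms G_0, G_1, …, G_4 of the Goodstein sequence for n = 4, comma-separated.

i=0: 4 = 2^2 (b=2); 2→3: 3^3 = 27; 27−1 = 26
i=1: 26 = 2·3^2 + 2·3 + 2 (b=3); 3→4: 2·4^2 + 2·4 + 2 = 42; 42−1 = 41
i=2: 41 = 2·4^2 + 2·4 + 1 (b=4); 4→5: 2·5^2 + 2·5 + 1 = 61; 61−1 = 60
i=3: 60 = 2·5^2 + 2·5 (b=5); 5→6: 2·6^2 + 2·6 = 84; 84−1 = 83

4, 26, 41, 60, 83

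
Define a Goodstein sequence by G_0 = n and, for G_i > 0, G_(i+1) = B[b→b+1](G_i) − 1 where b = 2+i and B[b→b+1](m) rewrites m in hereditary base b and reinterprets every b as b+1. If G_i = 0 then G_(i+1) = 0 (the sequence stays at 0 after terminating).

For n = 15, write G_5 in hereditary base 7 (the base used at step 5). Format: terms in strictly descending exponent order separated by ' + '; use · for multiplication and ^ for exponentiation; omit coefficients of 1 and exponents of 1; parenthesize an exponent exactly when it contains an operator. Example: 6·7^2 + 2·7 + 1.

i=0: 15 = 2^(2 + 1) + 2^2 + 2 + 1 (b=2); 2→3: 3^(3 + 1) + 3^3 + 3 + 1 = 112; 112−1 = 111
i=1: 111 = 3^(3 + 1) + 3^3 + 3 (b=3); 3→4: 4^(4 + 1) + 4^4 + 4 = 1284; 1284−1 = 1283
i=2: 1283 = 4^(4 + 1) + 4^4 + 3 (b=4); 4→5: 5^(5 + 1) + 5^5 + 3 = 18753; 18753−1 = 18752
i=3: 18752 = 5^(5 + 1) + 5^5 + 2 (b=5); 5→6: 6^(6 + 1) + 6^6 + 2 = 326594; 326594−1 = 326593
i=4: 326593 = 6^(6 + 1) + 6^6 + 1 (b=6); 6→7: 7^(7 + 1) + 7^7 + 1 = 6588345; 6588345−1 = 6588344

7^(7 + 1) + 7^7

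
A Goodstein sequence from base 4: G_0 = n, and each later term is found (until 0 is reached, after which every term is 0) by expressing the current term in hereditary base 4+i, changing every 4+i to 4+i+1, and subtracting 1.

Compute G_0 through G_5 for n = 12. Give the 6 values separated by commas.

12, 14, 15, 16, 17, 18

step 0: 12 = 3·4; sub 5 for 4: 3·5; = 15; G_1 = 15−1 = 14
step 1: 14 = 2·5 + 4; sub 6 for 5: 2·6 + 4; = 16; G_2 = 16−1 = 15
step 2: 15 = 2·6 + 3; sub 7 for 6: 2·7 + 3; = 17; G_3 = 17−1 = 16
step 3: 16 = 2·7 + 2; sub 8 for 7: 2·8 + 2; = 18; G_4 = 18−1 = 17
step 4: 17 = 2·8 + 1; sub 9 for 8: 2·9 + 1; = 19; G_5 = 19−1 = 18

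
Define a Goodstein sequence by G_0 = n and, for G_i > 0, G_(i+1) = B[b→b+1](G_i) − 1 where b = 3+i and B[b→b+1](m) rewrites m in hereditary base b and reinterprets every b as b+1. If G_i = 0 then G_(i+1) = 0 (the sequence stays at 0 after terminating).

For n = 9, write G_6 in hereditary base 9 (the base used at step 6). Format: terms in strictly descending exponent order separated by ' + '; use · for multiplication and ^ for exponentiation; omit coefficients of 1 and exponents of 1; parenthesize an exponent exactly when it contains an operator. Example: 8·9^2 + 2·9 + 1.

2·9 + 6

G_0 = 9. HB_3(9) = 3^2. Bump = 16. G_1 = 15.
G_1 = 15. HB_4(15) = 3·4 + 3. Bump = 18. G_2 = 17.
G_2 = 17. HB_5(17) = 3·5 + 2. Bump = 20. G_3 = 19.
G_3 = 19. HB_6(19) = 3·6 + 1. Bump = 22. G_4 = 21.
G_4 = 21. HB_7(21) = 3·7. Bump = 24. G_5 = 23.
G_5 = 23. HB_8(23) = 2·8 + 7. Bump = 25. G_6 = 24.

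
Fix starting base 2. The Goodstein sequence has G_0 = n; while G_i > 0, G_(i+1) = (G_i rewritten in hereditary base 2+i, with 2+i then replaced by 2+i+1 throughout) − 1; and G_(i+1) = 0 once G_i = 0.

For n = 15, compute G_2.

1283

[0] 15 ≡ 2^(2 + 1) + 2^2 + 2 + 1 (base 2). Lift 3: 112. −1: 111.
[1] 111 ≡ 3^(3 + 1) + 3^3 + 3 (base 3). Lift 4: 1284. −1: 1283.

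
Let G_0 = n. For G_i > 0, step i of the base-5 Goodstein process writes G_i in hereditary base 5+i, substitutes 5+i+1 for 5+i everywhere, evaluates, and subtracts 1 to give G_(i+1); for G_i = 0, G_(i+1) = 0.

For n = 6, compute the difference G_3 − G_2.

-1

step 0: 6 = 5 + 1; sub 6 for 5: 6 + 1; = 7; G_1 = 7−1 = 6
step 1: 6 = 6; sub 7 for 6: 7; = 7; G_2 = 7−1 = 6
step 2: 6 = 6; sub 8 for 7: 6; = 6; G_3 = 6−1 = 5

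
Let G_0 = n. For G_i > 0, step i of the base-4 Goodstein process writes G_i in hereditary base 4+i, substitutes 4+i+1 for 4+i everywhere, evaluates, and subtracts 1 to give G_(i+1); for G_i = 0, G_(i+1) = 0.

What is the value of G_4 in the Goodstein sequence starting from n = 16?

33

G_0=16  [base 4] 4^2  →[4↦5]→  5^2 = 25  −1 ⇒ G_1=24
G_1=24  [base 5] 4·5 + 4  →[5↦6]→  4·6 + 4 = 28  −1 ⇒ G_2=27
G_2=27  [base 6] 4·6 + 3  →[6↦7]→  4·7 + 3 = 31  −1 ⇒ G_3=30
G_3=30  [base 7] 4·7 + 2  →[7↦8]→  4·8 + 2 = 34  −1 ⇒ G_4=33
G_4=33  [base 8] 4·8 + 1  →[8↦9]→  4·9 + 1 = 37  −1 ⇒ G_5=36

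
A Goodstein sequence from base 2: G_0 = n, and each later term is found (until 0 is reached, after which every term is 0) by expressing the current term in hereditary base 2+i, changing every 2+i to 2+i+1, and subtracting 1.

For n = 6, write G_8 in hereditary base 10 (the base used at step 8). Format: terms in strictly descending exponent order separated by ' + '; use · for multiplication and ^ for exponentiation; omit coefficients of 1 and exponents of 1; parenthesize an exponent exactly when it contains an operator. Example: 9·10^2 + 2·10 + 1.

[0] 6 ≡ 2^2 + 2 (base 2). Lift 3: 30. −1: 29.
[1] 29 ≡ 3^3 + 2 (base 3). Lift 4: 258. −1: 257.
[2] 257 ≡ 4^4 + 1 (base 4). Lift 5: 3126. −1: 3125.
[3] 3125 ≡ 5^5 (base 5). Lift 6: 46656. −1: 46655.
[4] 46655 ≡ 5·6^5 + 5·6^4 + 5·6^3 + 5·6^2 + 5·6 + 5 (base 6). Lift 7: 98040. −1: 98039.
[5] 98039 ≡ 5·7^5 + 5·7^4 + 5·7^3 + 5·7^2 + 5·7 + 4 (base 7). Lift 8: 187244. −1: 187243.
[6] 187243 ≡ 5·8^5 + 5·8^4 + 5·8^3 + 5·8^2 + 5·8 + 3 (base 8). Lift 9: 332148. −1: 332147.
[7] 332147 ≡ 5·9^5 + 5·9^4 + 5·9^3 + 5·9^2 + 5·9 + 2 (base 9). Lift 10: 555552. −1: 555551.
[8] 555551 ≡ 5·10^5 + 5·10^4 + 5·10^3 + 5·10^2 + 5·10 + 1 (base 10). Lift 11: 885776. −1: 885775.

5·10^5 + 5·10^4 + 5·10^3 + 5·10^2 + 5·10 + 1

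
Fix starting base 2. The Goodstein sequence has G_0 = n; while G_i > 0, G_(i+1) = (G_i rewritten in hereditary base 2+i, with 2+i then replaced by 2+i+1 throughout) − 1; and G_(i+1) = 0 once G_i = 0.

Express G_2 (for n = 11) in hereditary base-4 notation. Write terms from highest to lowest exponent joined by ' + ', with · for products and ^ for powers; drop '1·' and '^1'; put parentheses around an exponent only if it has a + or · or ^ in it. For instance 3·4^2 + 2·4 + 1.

step 0: 11 = 2^(2 + 1) + 2 + 1; sub 3 for 2: 3^(3 + 1) + 3 + 1; = 85; G_1 = 85−1 = 84
step 1: 84 = 3^(3 + 1) + 3; sub 4 for 3: 4^(4 + 1) + 4; = 1028; G_2 = 1028−1 = 1027

4^(4 + 1) + 3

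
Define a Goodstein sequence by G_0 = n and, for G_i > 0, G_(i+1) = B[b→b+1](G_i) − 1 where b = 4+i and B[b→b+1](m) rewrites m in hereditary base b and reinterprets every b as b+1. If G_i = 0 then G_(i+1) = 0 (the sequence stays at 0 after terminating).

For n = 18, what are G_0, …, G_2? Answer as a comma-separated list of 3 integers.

18, 26, 36

[0] 18 ≡ 4^2 + 2 (base 4). Lift 5: 27. −1: 26.
[1] 26 ≡ 5^2 + 1 (base 5). Lift 6: 37. −1: 36.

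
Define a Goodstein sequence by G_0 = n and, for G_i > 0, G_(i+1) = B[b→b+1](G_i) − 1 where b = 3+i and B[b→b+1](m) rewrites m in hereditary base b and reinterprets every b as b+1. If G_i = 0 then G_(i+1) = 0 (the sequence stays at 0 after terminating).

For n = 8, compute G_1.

9

G_0=8  [base 3] 2·3 + 2  →[3↦4]→  2·4 + 2 = 10  −1 ⇒ G_1=9
G_1=9  [base 4] 2·4 + 1  →[4↦5]→  2·5 + 1 = 11  −1 ⇒ G_2=10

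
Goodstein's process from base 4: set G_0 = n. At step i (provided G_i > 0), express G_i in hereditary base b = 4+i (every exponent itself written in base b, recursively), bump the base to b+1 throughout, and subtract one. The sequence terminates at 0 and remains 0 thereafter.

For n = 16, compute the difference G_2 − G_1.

base 4: 16 = 4^2; at 5: 5^2 = 25; next = 24
base 5: 24 = 4·5 + 4; at 6: 4·6 + 4 = 28; next = 27

3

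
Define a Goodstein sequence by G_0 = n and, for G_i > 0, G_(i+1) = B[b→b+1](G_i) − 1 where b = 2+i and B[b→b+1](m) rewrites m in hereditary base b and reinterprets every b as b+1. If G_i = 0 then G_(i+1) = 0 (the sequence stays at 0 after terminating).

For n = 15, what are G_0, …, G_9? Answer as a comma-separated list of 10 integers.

G_0=15  [base 2] 2^(2 + 1) + 2^2 + 2 + 1  →[2↦3]→  3^(3 + 1) + 3^3 + 3 + 1 = 112  −1 ⇒ G_1=111
G_1=111  [base 3] 3^(3 + 1) + 3^3 + 3  →[3↦4]→  4^(4 + 1) + 4^4 + 4 = 1284  −1 ⇒ G_2=1283
G_2=1283  [base 4] 4^(4 + 1) + 4^4 + 3  →[4↦5]→  5^(5 + 1) + 5^5 + 3 = 18753  −1 ⇒ G_3=18752
G_3=18752  [base 5] 5^(5 + 1) + 5^5 + 2  →[5↦6]→  6^(6 + 1) + 6^6 + 2 = 326594  −1 ⇒ G_4=326593
G_4=326593  [base 6] 6^(6 + 1) + 6^6 + 1  →[6↦7]→  7^(7 + 1) + 7^7 + 1 = 6588345  −1 ⇒ G_5=6588344
G_5=6588344  [base 7] 7^(7 + 1) + 7^7  →[7↦8]→  8^(8 + 1) + 8^8 = 150994944  −1 ⇒ G_6=150994943
G_6=150994943  [base 8] 8^(8 + 1) + 7·8^7 + 7·8^6 + 7·8^5 + 7·8^4 + 7·8^3 + 7·8^2 + 7·8 + 7  →[8↦9]→  9^(9 + 1) + 7·9^7 + 7·9^6 + 7·9^5 + 7·9^4 + 7·9^3 + 7·9^2 + 7·9 + 7 = 3524450281  −1 ⇒ G_7=3524450280
G_7=3524450280  [base 9] 9^(9 + 1) + 7·9^7 + 7·9^6 + 7·9^5 + 7·9^4 + 7·9^3 + 7·9^2 + 7·9 + 6  →[9↦10]→  10^(10 + 1) + 7·10^7 + 7·10^6 + 7·10^5 + 7·10^4 + 7·10^3 + 7·10^2 + 7·10 + 6 = 100077777776  −1 ⇒ G_8=100077777775
G_8=100077777775  [base 10] 10^(10 + 1) + 7·10^7 + 7·10^6 + 7·10^5 + 7·10^4 + 7·10^3 + 7·10^2 + 7·10 + 5  →[10↦11]→  11^(11 + 1) + 7·11^7 + 7·11^6 + 7·11^5 + 7·11^4 + 7·11^3 + 7·11^2 + 7·11 + 5 = 3138578427935  −1 ⇒ G_9=3138578427934

15, 111, 1283, 18752, 326593, 6588344, 150994943, 3524450280, 100077777775, 3138578427934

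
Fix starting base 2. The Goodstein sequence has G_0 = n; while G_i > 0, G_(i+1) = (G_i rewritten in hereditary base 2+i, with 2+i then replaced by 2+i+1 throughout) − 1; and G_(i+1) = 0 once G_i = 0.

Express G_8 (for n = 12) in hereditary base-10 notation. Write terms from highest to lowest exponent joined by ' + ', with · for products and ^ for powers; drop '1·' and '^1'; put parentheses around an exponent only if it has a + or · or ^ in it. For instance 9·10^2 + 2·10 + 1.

G_0 = 12. HB_2(12) = 2^(2 + 1) + 2^2. Bump = 108. G_1 = 107.
G_1 = 107. HB_3(107) = 3^(3 + 1) + 2·3^2 + 2·3 + 2. Bump = 1066. G_2 = 1065.
G_2 = 1065. HB_4(1065) = 4^(4 + 1) + 2·4^2 + 2·4 + 1. Bump = 15686. G_3 = 15685.
G_3 = 15685. HB_5(15685) = 5^(5 + 1) + 2·5^2 + 2·5. Bump = 280020. G_4 = 280019.
G_4 = 280019. HB_6(280019) = 6^(6 + 1) + 2·6^2 + 6 + 5. Bump = 5764911. G_5 = 5764910.
G_5 = 5764910. HB_7(5764910) = 7^(7 + 1) + 2·7^2 + 7 + 4. Bump = 134217868. G_6 = 134217867.
G_6 = 134217867. HB_8(134217867) = 8^(8 + 1) + 2·8^2 + 8 + 3. Bump = 3486784575. G_7 = 3486784574.
G_7 = 3486784574. HB_9(3486784574) = 9^(9 + 1) + 2·9^2 + 9 + 2. Bump = 100000000212. G_8 = 100000000211.
G_8 = 100000000211. HB_10(100000000211) = 10^(10 + 1) + 2·10^2 + 10 + 1. Bump = 3138428376975. G_9 = 3138428376974.

10^(10 + 1) + 2·10^2 + 10 + 1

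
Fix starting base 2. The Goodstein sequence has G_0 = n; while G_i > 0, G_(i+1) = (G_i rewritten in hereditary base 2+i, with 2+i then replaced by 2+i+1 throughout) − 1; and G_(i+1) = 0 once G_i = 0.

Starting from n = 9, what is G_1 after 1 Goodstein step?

81

9 —HB2→ 2^(2 + 1) + 1 —bump→ 3^(3 + 1) + 1 = 82 —(−1)→ 81
81 —HB3→ 3^(3 + 1) —bump→ 4^(4 + 1) = 1024 —(−1)→ 1023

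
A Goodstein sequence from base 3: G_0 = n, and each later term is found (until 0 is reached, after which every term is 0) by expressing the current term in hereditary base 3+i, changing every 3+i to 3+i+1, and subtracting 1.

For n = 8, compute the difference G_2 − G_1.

1

[0] 8 ≡ 2·3 + 2 (base 3). Lift 4: 10. −1: 9.
[1] 9 ≡ 2·4 + 1 (base 4). Lift 5: 11. −1: 10.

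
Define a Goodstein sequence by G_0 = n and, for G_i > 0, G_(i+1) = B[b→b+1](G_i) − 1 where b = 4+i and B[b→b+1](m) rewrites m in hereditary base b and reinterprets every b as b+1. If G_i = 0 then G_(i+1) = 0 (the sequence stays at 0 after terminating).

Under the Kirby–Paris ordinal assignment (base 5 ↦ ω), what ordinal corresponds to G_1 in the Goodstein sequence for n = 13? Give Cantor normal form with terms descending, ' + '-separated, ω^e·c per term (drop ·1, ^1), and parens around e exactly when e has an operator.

i=0: 13 = 3·4 + 1 (b=4); 4→5: 3·5 + 1 = 16; 16−1 = 15
i=1: 15 = 3·5 (b=5); 5→6: 3·6 = 18; 18−1 = 17

ω·3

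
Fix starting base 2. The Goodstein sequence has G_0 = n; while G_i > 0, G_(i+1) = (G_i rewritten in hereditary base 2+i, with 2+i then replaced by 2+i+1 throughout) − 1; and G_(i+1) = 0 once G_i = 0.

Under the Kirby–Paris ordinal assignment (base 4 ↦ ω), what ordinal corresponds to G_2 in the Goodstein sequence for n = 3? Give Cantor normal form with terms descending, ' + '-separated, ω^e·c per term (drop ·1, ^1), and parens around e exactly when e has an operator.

3

3 —HB2→ 2 + 1 —bump→ 3 + 1 = 4 —(−1)→ 3
3 —HB3→ 3 —bump→ 4 = 4 —(−1)→ 3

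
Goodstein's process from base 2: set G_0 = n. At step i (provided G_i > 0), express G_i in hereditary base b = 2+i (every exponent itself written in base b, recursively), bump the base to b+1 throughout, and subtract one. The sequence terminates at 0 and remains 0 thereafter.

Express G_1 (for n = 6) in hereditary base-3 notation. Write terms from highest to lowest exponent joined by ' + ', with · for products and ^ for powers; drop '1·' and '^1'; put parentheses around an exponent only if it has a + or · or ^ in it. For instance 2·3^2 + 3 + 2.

3^3 + 2

(0) 6|_2 = 2^2 + 2 ↦ 3^3 + 3|_3 = 30 ⇒ 29
(1) 29|_3 = 3^3 + 2 ↦ 4^4 + 2|_4 = 258 ⇒ 257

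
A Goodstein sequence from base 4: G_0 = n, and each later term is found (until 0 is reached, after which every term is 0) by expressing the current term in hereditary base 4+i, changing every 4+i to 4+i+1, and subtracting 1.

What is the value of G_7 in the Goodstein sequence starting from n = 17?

step 0: 17 = 4^2 + 1; sub 5 for 4: 5^2 + 1; = 26; G_1 = 26−1 = 25
step 1: 25 = 5^2; sub 6 for 5: 6^2; = 36; G_2 = 36−1 = 35
step 2: 35 = 5·6 + 5; sub 7 for 6: 5·7 + 5; = 40; G_3 = 40−1 = 39
step 3: 39 = 5·7 + 4; sub 8 for 7: 5·8 + 4; = 44; G_4 = 44−1 = 43
step 4: 43 = 5·8 + 3; sub 9 for 8: 5·9 + 3; = 48; G_5 = 48−1 = 47
step 5: 47 = 5·9 + 2; sub 10 for 9: 5·10 + 2; = 52; G_6 = 52−1 = 51
step 6: 51 = 5·10 + 1; sub 11 for 10: 5·11 + 1; = 56; G_7 = 56−1 = 55
step 7: 55 = 5·11; sub 12 for 11: 5·12; = 60; G_8 = 60−1 = 59

55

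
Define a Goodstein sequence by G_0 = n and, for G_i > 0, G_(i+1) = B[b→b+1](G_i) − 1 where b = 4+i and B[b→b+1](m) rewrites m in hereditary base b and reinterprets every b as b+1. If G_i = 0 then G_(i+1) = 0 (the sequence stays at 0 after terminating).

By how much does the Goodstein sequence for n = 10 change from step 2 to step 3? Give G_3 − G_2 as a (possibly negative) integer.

base 4: 10 = 2·4 + 2; at 5: 2·5 + 2 = 12; next = 11
base 5: 11 = 2·5 + 1; at 6: 2·6 + 1 = 13; next = 12
base 6: 12 = 2·6; at 7: 2·7 = 14; next = 13

1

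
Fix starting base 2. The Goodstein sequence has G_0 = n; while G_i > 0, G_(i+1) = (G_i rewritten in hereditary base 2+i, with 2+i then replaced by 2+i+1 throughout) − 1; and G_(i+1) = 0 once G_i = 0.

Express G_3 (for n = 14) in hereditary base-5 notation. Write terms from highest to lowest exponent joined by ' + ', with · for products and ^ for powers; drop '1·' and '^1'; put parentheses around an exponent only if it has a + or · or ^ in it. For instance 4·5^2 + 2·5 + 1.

5^(5 + 1) + 5^5

G_0 = 14. HB_2(14) = 2^(2 + 1) + 2^2 + 2. Bump = 111. G_1 = 110.
G_1 = 110. HB_3(110) = 3^(3 + 1) + 3^3 + 2. Bump = 1282. G_2 = 1281.
G_2 = 1281. HB_4(1281) = 4^(4 + 1) + 4^4 + 1. Bump = 18751. G_3 = 18750.
G_3 = 18750. HB_5(18750) = 5^(5 + 1) + 5^5. Bump = 326592. G_4 = 326591.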